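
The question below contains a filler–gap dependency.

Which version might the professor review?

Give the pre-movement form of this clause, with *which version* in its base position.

'which version' is the direct object of 'review'. It moves to the left edge, and the trace sits right after 'review':
Which version might the professor review ___?

The professor might review which version.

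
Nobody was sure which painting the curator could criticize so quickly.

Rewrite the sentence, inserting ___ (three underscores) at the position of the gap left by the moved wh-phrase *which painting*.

Pre-movement form: The curator could criticize which painting so quickly.
The filler 'which painting' is interpreted as the direct object of 'criticize'. The gap is right after 'criticize'.

Nobody was sure which painting the curator could criticize ___ so quickly.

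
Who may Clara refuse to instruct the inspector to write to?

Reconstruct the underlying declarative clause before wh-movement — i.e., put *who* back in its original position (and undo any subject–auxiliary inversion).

Clara may refuse to instruct the inspector to write to who.

The filler 'who' is interpreted as the object of the preposition 'to'. Fronting leaves a gap immediately after 'to':
Who may Clara refuse to instruct the inspector to write to ___?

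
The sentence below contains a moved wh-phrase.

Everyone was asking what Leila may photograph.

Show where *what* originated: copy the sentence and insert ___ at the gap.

Before movement: Leila may photograph what.
'what' is the direct object of 'photograph'. The gap is right after 'photograph'.

Everyone was asking what Leila may photograph ___.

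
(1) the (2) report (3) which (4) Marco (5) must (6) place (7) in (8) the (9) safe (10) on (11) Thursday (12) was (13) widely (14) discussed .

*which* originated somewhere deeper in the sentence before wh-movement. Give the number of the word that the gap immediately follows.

'which' functions as the direct object of 'place'. Fronting leaves a gap immediately after 'place':
The report which Marco must place ___ in the safe on Thursday was widely discussed.
'place' is word 6.

6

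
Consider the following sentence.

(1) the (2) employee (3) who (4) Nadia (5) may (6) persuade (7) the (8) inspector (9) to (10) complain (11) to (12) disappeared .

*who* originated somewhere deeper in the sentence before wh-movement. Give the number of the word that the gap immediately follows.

11

'who' is the object of the preposition 'to'. It moves to the left edge, and the trace sits right after 'to':
The employee who Nadia may persuade the inspector to complain to ___ disappeared.
'to' is word 11.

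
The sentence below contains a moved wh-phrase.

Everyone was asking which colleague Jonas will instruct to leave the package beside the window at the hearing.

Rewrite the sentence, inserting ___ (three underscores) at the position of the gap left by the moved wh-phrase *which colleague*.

Everyone was asking which colleague Jonas will instruct ___ to leave the package beside the window at the hearing.

Underlying clause: Jonas will instruct which colleague to leave the package beside the window at the hearing.
'which colleague' functions as the direct object of 'instruct'. The gap is right after 'instruct'.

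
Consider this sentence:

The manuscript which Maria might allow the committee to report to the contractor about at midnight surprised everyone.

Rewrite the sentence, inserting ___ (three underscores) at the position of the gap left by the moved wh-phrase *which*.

'which' is the object of the preposition 'about'. The gap is right after 'about'.

The manuscript which Maria might allow the committee to report to the contractor about ___ at midnight surprised everyone.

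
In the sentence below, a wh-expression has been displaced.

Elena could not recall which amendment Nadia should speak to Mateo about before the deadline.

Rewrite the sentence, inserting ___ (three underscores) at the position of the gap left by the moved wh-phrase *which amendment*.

Elena could not recall which amendment Nadia should speak to Mateo about ___ before the deadline.

Before movement: Nadia should speak to Mateo about which amendment before the deadline.
The filler 'which amendment' is interpreted as the object of the preposition 'about'. The gap is right after 'about'.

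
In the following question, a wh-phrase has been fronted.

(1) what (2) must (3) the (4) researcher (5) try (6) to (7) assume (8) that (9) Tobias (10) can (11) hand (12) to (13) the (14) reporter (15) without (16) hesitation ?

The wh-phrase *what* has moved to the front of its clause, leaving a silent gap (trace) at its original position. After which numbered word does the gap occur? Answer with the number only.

11

Underlying clause: The researcher must try to assume that Tobias can hand what to the reporter without hesitation.
The filler 'what' is interpreted as the direct object of 'hand'. It moves to the left edge, and the trace sits right after 'hand':
What must the researcher try to assume that Tobias can hand ___ to the reporter without hesitation?
'hand' is word 11.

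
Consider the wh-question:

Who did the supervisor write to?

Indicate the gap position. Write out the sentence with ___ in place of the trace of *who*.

Who did the supervisor write to ___?

Underlying clause: The supervisor did write to who.
'who' functions as the object of the preposition 'to'. The gap is right after 'to'.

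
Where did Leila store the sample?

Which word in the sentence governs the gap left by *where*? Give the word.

Before movement: Leila did store the sample where.
'where' is the locative complement of 'store'. Wh-movement fronts it, leaving a gap right after 'sample':
Where did Leila store the sample ___?

store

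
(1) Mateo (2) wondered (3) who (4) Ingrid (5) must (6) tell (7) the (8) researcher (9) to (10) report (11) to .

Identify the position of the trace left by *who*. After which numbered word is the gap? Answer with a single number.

11

In situ: Ingrid must tell the researcher to report to who.
'who' functions as the object of the preposition 'to'. Wh-movement fronts it, leaving a gap right after 'to':
Mateo wondered who Ingrid must tell the researcher to report to ___.
'to' is word 11.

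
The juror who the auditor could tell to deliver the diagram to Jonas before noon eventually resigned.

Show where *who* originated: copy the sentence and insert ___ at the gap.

'who' functions as the direct object of 'tell'. The gap is right after 'tell'.

The juror who the auditor could tell ___ to deliver the diagram to Jonas before noon eventually resigned.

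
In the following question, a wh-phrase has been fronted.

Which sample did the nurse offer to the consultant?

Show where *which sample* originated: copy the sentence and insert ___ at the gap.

Which sample did the nurse offer ___ to the consultant?

Underlying clause: The nurse did offer which sample to the consultant.
The filler 'which sample' is interpreted as the direct object of 'offer'. The gap is right after 'offer'.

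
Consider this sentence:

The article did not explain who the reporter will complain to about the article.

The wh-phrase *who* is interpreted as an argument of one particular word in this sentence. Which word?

to

Underlying clause: The reporter will complain to who about the article.
The filler 'who' is interpreted as the object of the preposition 'to'. Fronting leaves a gap immediately after 'to':
The article did not explain who the reporter will complain to ___ about the article.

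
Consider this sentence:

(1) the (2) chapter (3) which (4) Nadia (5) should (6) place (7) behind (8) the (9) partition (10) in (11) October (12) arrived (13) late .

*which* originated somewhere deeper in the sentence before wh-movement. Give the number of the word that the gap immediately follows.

6

The filler 'which' is interpreted as the direct object of 'place'. Wh-movement fronts it, leaving a gap right after 'place':
The chapter which Nadia should place ___ behind the partition in October arrived late.
'place' is word 6.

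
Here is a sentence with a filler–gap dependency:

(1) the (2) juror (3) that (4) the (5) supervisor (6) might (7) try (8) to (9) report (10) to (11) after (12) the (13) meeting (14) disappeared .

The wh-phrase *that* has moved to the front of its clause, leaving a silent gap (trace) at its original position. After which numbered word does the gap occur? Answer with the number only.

10

'that' functions as the object of the preposition 'to'. Fronting leaves a gap immediately after 'to':
The juror that the supervisor might try to report to ___ after the meeting disappeared.
'to' is word 10.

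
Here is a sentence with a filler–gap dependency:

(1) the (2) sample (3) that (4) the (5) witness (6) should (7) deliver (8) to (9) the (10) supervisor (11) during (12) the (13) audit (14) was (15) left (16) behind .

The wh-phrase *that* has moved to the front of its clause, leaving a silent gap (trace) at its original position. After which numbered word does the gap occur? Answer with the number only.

'that' functions as the direct object of 'deliver'. Wh-movement fronts it, leaving a gap right after 'deliver':
The sample that the witness should deliver ___ to the supervisor during the audit was left behind.
'deliver' is word 7.

7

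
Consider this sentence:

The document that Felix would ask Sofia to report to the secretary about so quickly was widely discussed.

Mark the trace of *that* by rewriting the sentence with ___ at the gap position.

The document that Felix would ask Sofia to report to the secretary about ___ so quickly was widely discussed.

'that' is the object of the preposition 'about'. The gap is right after 'about'.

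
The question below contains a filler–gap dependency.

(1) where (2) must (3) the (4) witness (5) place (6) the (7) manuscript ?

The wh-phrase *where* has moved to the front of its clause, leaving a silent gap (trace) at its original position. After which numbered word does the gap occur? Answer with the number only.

7

Before movement: The witness must place the manuscript where.
The filler 'where' is interpreted as the locative complement of 'place'. It moves to the left edge, and the trace sits right after 'manuscript':
Where must the witness place the manuscript ___?
'manuscript' is word 7.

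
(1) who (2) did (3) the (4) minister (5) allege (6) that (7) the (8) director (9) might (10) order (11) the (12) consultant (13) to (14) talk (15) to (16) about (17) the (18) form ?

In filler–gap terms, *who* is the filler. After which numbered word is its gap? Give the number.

15

In situ: The minister did allege that the director might order the consultant to talk to who about the form.
The filler 'who' is interpreted as the object of the preposition 'to'. Fronting leaves a gap immediately after 'to':
Who did the minister allege that the director might order the consultant to talk to ___ about the form?
'to' is word 15.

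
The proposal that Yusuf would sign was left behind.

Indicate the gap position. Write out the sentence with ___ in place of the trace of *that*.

The proposal that Yusuf would sign ___ was left behind.

'that' is the direct object of 'sign'. The gap is right after 'sign'.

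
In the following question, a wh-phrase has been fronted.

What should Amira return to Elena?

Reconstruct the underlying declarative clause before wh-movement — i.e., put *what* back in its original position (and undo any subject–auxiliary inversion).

Amira should return what to Elena.

'what' is the direct object of 'return'. Fronting leaves a gap immediately after 'return':
What should Amira return ___ to Elena?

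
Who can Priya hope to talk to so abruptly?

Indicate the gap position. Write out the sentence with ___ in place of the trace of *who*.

Pre-movement form: Priya can hope to talk to who so abruptly.
The filler 'who' is interpreted as the object of the preposition 'to'. The gap is right after 'to'.

Who can Priya hope to talk to ___ so abruptly?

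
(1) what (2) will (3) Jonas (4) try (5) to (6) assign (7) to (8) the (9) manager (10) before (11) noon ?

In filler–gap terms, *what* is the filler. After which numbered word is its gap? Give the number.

Pre-movement form: Jonas will try to assign what to the manager before noon.
The filler 'what' is interpreted as the direct object of 'assign'. Wh-movement fronts it, leaving a gap right after 'assign':
What will Jonas try to assign ___ to the manager before noon?
'assign' is word 6.

6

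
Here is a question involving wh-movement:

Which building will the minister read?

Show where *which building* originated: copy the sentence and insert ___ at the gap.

Pre-movement form: The minister will read which building.
'which building' functions as the direct object of 'read'. The gap is right after 'read'.

Which building will the minister read ___?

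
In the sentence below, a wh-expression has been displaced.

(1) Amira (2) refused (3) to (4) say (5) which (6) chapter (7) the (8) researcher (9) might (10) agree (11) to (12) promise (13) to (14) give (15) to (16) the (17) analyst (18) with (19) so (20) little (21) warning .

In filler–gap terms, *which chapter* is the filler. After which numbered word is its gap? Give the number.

Pre-movement form: The researcher might agree to promise to give which chapter to the analyst with so little warning.
'which chapter' is the direct object of 'give'. Wh-movement fronts it, leaving a gap right after 'give':
Amira refused to say which chapter the researcher might agree to promise to give ___ to the analyst with so little warning.
'give' is word 14.

14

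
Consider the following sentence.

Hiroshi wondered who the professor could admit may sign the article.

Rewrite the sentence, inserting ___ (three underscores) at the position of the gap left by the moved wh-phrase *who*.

Before movement: The professor could admit who may sign the article.
The filler 'who' is interpreted as the subject of the clause embedded under 'admit'. The gap is right after 'admit'.

Hiroshi wondered who the professor could admit ___ may sign the article.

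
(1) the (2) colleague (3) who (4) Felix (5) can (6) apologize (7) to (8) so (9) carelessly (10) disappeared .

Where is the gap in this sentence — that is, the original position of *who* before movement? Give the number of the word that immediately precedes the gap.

7

The filler 'who' is interpreted as the object of the preposition 'to'. Fronting leaves a gap immediately after 'to':
The colleague who Felix can apologize to ___ so carelessly disappeared.
'to' is word 7.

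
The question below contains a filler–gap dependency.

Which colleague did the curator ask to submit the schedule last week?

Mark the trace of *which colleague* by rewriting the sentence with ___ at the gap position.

Underlying clause: The curator did ask which colleague to submit the schedule last week.
'which colleague' is the direct object of 'ask'. The gap is right after 'ask'.

Which colleague did the curator ask ___ to submit the schedule last week?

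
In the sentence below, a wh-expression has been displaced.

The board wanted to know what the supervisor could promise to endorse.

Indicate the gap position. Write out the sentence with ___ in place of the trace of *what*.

Before movement: The supervisor could promise to endorse what.
The filler 'what' is interpreted as the direct object of 'endorse'. The gap is right after 'endorse'.

The board wanted to know what the supervisor could promise to endorse ___.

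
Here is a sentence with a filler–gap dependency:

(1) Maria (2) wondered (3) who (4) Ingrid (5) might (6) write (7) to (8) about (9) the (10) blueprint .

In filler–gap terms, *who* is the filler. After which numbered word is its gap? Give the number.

7

In situ: Ingrid might write to who about the blueprint.
'who' is the object of the preposition 'to'. Fronting leaves a gap immediately after 'to':
Maria wondered who Ingrid might write to ___ about the blueprint.
'to' is word 7.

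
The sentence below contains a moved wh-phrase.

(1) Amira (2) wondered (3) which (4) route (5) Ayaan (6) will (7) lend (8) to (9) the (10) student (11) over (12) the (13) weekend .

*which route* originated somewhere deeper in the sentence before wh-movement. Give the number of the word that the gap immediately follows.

7

Before movement: Ayaan will lend which route to the student over the weekend.
'which route' is the direct object of 'lend'. Wh-movement fronts it, leaving a gap right after 'lend':
Amira wondered which route Ayaan will lend ___ to the student over the weekend.
'lend' is word 7.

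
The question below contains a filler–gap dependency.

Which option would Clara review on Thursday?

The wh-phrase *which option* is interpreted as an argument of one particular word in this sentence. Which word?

Before movement: Clara would review which option on Thursday.
'which option' functions as the direct object of 'review'. Wh-movement fronts it, leaving a gap right after 'review':
Which option would Clara review ___ on Thursday?

review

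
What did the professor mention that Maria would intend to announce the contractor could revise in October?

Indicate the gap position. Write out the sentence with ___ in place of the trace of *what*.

Pre-movement form: The professor did mention that Maria would intend to announce the contractor could revise what in October.
The filler 'what' is interpreted as the direct object of 'revise'. The gap is right after 'revise'.

What did the professor mention that Maria would intend to announce the contractor could revise ___ in October?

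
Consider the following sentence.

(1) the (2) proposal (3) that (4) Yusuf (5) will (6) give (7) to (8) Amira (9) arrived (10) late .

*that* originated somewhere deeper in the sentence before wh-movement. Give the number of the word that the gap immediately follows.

'that' is the direct object of 'give'. Wh-movement fronts it, leaving a gap right after 'give':
The proposal that Yusuf will give ___ to Amira arrived late.
'give' is word 6.

6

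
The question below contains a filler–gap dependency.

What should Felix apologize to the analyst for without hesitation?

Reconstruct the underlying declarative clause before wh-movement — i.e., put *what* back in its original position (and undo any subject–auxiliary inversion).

'what' is the object of the preposition 'for'. Wh-movement fronts it, leaving a gap right after 'for':
What should Felix apologize to the analyst for ___ without hesitation?

Felix should apologize to the analyst for what without hesitation.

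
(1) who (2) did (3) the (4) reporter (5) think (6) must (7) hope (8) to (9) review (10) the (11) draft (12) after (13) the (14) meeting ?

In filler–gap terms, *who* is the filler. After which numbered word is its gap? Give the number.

In situ: The reporter did think who must hope to review the draft after the meeting.
'who' functions as the subject of the clause embedded under 'think'. Fronting leaves a gap immediately after 'think':
Who did the reporter think ___ must hope to review the draft after the meeting?
'think' is word 5.

5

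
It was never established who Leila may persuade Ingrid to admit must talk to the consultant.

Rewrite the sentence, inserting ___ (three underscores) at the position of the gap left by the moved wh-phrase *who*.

Before movement: Leila may persuade Ingrid to admit who must talk to the consultant.
The filler 'who' is interpreted as the subject of the clause embedded under 'admit'. The gap is right after 'admit'.

It was never established who Leila may persuade Ingrid to admit ___ must talk to the consultant.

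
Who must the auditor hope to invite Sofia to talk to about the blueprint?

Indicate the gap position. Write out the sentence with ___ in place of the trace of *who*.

Who must the auditor hope to invite Sofia to talk to ___ about the blueprint?

Before movement: The auditor must hope to invite Sofia to talk to who about the blueprint.
The filler 'who' is interpreted as the object of the preposition 'to'. The gap is right after 'to'.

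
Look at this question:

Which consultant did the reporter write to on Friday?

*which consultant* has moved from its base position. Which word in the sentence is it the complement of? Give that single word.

to

Before movement: The reporter did write to which consultant on Friday.
The filler 'which consultant' is interpreted as the object of the preposition 'to'. Fronting leaves a gap immediately after 'to':
Which consultant did the reporter write to ___ on Friday?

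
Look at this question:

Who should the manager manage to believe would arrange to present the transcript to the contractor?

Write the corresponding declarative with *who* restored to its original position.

The filler 'who' is interpreted as the subject of the clause embedded under 'believe'. Fronting leaves a gap immediately after 'believe':
Who should the manager manage to believe ___ would arrange to present the transcript to the contractor?

The manager should manage to believe who would arrange to present the transcript to the contractor.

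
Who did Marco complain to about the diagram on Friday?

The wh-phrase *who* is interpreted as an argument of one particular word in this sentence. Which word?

to

Pre-movement form: Marco did complain to who about the diagram on Friday.
'who' functions as the object of the preposition 'to'. Fronting leaves a gap immediately after 'to':
Who did Marco complain to ___ about the diagram on Friday?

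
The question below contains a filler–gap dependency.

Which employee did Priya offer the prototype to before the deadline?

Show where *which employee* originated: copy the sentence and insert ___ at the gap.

Before movement: Priya did offer the prototype to which employee before the deadline.
'which employee' is the object of the preposition 'to' (recipient of 'offer'). The gap is right after 'to'.

Which employee did Priya offer the prototype to ___ before the deadline?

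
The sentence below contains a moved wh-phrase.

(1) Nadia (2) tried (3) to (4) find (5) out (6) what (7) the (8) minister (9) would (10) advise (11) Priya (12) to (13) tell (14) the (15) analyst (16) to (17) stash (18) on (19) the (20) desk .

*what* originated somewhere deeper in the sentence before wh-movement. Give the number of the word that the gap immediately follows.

17

Underlying clause: The minister would advise Priya to tell the analyst to stash what on the desk.
The filler 'what' is interpreted as the direct object of 'stash'. Wh-movement fronts it, leaving a gap right after 'stash':
Nadia tried to find out what the minister would advise Priya to tell the analyst to stash ___ on the desk.
'stash' is word 17.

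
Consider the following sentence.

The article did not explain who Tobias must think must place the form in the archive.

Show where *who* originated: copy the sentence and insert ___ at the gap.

In situ: Tobias must think who must place the form in the archive.
'who' is the subject of the clause embedded under 'think'. The gap is right after 'think'.

The article did not explain who Tobias must think ___ must place the form in the archive.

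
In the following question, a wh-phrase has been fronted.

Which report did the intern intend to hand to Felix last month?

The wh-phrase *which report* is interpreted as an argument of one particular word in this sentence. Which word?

hand

Pre-movement form: The intern did intend to hand which report to Felix last month.
'which report' is the direct object of 'hand'. It moves to the left edge, and the trace sits right after 'hand':
Which report did the intern intend to hand ___ to Felix last month?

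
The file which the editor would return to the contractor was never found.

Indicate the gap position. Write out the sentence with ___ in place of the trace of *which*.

The file which the editor would return ___ to the contractor was never found.

'which' functions as the direct object of 'return'. The gap is right after 'return'.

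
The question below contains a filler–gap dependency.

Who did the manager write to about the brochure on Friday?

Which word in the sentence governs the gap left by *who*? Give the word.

Pre-movement form: The manager did write to who about the brochure on Friday.
The filler 'who' is interpreted as the object of the preposition 'to'. Wh-movement fronts it, leaving a gap right after 'to':
Who did the manager write to ___ about the brochure on Friday?

to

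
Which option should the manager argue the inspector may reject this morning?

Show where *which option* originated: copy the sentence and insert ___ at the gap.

Which option should the manager argue the inspector may reject ___ this morning?

In situ: The manager should argue the inspector may reject which option this morning.
'which option' functions as the direct object of 'reject'. The gap is right after 'reject'.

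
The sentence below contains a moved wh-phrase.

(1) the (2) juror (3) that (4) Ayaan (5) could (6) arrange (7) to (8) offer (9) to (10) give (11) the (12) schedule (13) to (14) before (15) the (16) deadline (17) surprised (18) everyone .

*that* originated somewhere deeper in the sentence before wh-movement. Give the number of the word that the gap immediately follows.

'that' is the object of the preposition 'to' (recipient of 'give'). Fronting leaves a gap immediately after 'to':
The juror that Ayaan could arrange to offer to give the schedule to ___ before the deadline surprised everyone.
'to' is word 13.

13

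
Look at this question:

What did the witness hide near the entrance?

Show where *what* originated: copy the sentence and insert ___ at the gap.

In situ: The witness did hide what near the entrance.
The filler 'what' is interpreted as the direct object of 'hide'. The gap is right after 'hide'.

What did the witness hide ___ near the entrance?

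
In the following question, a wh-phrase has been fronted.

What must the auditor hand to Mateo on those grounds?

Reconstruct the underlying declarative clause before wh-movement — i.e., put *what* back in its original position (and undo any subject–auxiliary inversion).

'what' is the direct object of 'hand'. Wh-movement fronts it, leaving a gap right after 'hand':
What must the auditor hand ___ to Mateo on those grounds?

The auditor must hand what to Mateo on those grounds.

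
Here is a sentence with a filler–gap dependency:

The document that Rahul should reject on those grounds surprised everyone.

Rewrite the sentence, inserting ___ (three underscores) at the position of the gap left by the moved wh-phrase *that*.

The document that Rahul should reject ___ on those grounds surprised everyone.

The filler 'that' is interpreted as the direct object of 'reject'. The gap is right after 'reject'.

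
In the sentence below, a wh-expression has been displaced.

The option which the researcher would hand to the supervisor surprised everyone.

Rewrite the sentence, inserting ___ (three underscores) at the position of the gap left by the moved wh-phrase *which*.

The filler 'which' is interpreted as the direct object of 'hand'. The gap is right after 'hand'.

The option which the researcher would hand ___ to the supervisor surprised everyone.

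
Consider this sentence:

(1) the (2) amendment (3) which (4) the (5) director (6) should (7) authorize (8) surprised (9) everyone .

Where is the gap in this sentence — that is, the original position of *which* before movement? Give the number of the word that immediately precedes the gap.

7

'which' functions as the direct object of 'authorize'. Wh-movement fronts it, leaving a gap right after 'authorize':
The amendment which the director should authorize ___ surprised everyone.
'authorize' is word 7.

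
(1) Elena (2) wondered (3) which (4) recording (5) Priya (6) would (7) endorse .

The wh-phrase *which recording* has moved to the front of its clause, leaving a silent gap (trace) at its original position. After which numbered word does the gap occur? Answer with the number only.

7

Pre-movement form: Priya would endorse which recording.
'which recording' functions as the direct object of 'endorse'. Wh-movement fronts it, leaving a gap right after 'endorse':
Elena wondered which recording Priya would endorse ___.
'endorse' is word 7.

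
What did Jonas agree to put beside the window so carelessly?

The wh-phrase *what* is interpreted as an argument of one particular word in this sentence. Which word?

put

Before movement: Jonas did agree to put what beside the window so carelessly.
'what' is the direct object of 'put'. Wh-movement fronts it, leaving a gap right after 'put':
What did Jonas agree to put ___ beside the window so carelessly?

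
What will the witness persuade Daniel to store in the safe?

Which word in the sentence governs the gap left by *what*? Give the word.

Underlying clause: The witness will persuade Daniel to store what in the safe.
The filler 'what' is interpreted as the direct object of 'store'. Fronting leaves a gap immediately after 'store':
What will the witness persuade Daniel to store ___ in the safe?

store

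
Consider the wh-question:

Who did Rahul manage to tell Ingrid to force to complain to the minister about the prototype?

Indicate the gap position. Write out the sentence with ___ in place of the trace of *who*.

In situ: Rahul did manage to tell Ingrid to force who to complain to the minister about the prototype.
'who' functions as the direct object of 'force'. The gap is right after 'force'.

Who did Rahul manage to tell Ingrid to force ___ to complain to the minister about the prototype?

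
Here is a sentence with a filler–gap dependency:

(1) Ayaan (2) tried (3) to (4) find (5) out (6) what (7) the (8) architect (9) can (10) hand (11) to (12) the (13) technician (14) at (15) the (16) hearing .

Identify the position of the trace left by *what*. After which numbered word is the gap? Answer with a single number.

Before movement: The architect can hand what to the technician at the hearing.
'what' functions as the direct object of 'hand'. It moves to the left edge, and the trace sits right after 'hand':
Ayaan tried to find out what the architect can hand ___ to the technician at the hearing.
'hand' is word 10.

10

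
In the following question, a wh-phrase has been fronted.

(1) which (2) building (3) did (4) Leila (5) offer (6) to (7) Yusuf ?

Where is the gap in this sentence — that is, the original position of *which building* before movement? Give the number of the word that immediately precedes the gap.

5

Underlying clause: Leila did offer which building to Yusuf.
The filler 'which building' is interpreted as the direct object of 'offer'. Fronting leaves a gap immediately after 'offer':
Which building did Leila offer ___ to Yusuf?
'offer' is word 5.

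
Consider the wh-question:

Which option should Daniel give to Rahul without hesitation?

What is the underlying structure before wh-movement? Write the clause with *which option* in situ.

Daniel should give which option to Rahul without hesitation.

'which option' functions as the direct object of 'give'. Wh-movement fronts it, leaving a gap right after 'give':
Which option should Daniel give ___ to Rahul without hesitation?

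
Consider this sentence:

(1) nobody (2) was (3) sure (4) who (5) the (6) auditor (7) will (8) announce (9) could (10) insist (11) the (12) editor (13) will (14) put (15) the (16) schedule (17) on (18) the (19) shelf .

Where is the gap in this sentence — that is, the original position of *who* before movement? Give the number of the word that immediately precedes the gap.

8

Underlying clause: The auditor will announce who could insist the editor will put the schedule on the shelf.
'who' functions as the subject of the clause embedded under 'announce'. It moves to the left edge, and the trace sits right after 'announce':
Nobody was sure who the auditor will announce ___ could insist the editor will put the schedule on the shelf.
'announce' is word 8.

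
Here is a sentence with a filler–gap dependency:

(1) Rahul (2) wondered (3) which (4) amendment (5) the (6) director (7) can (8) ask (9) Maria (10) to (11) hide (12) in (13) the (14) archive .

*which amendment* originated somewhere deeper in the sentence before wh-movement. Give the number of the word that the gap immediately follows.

Pre-movement form: The director can ask Maria to hide which amendment in the archive.
'which amendment' is the direct object of 'hide'. It moves to the left edge, and the trace sits right after 'hide':
Rahul wondered which amendment the director can ask Maria to hide ___ in the archive.
'hide' is word 11.

11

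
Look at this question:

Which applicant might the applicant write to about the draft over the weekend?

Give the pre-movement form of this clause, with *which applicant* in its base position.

The applicant might write to which applicant about the draft over the weekend.

The filler 'which applicant' is interpreted as the object of the preposition 'to'. It moves to the left edge, and the trace sits right after 'to':
Which applicant might the applicant write to ___ about the draft over the weekend?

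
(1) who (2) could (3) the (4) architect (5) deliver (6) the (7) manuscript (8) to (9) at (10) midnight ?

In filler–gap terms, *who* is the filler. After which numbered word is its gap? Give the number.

8

Underlying clause: The architect could deliver the manuscript to who at midnight.
The filler 'who' is interpreted as the object of the preposition 'to' (recipient of 'deliver'). It moves to the left edge, and the trace sits right after 'to':
Who could the architect deliver the manuscript to ___ at midnight?
'to' is word 8.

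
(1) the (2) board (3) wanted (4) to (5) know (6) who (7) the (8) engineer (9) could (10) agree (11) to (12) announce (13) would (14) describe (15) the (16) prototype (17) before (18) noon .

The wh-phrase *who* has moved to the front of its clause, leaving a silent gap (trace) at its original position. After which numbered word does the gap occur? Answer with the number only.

Underlying clause: The engineer could agree to announce who would describe the prototype before noon.
'who' is the subject of the clause embedded under 'announce'. It moves to the left edge, and the trace sits right after 'announce':
The board wanted to know who the engineer could agree to announce ___ would describe the prototype before noon.
'announce' is word 12.

12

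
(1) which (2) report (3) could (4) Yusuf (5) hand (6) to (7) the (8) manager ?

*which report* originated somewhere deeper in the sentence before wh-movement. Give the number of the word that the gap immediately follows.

In situ: Yusuf could hand which report to the manager.
'which report' functions as the direct object of 'hand'. It moves to the left edge, and the trace sits right after 'hand':
Which report could Yusuf hand ___ to the manager?
'hand' is word 5.

5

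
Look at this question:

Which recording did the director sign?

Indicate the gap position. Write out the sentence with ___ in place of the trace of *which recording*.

Before movement: The director did sign which recording.
The filler 'which recording' is interpreted as the direct object of 'sign'. The gap is right after 'sign'.

Which recording did the director sign ___?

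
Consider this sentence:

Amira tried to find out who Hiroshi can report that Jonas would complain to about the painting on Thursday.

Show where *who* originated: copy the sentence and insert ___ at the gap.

Amira tried to find out who Hiroshi can report that Jonas would complain to ___ about the painting on Thursday.

Before movement: Hiroshi can report that Jonas would complain to who about the painting on Thursday.
'who' functions as the object of the preposition 'to'. The gap is right after 'to'.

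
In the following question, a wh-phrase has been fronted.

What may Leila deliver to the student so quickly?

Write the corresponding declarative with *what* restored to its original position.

The filler 'what' is interpreted as the direct object of 'deliver'. It moves to the left edge, and the trace sits right after 'deliver':
What may Leila deliver ___ to the student so quickly?

Leila may deliver what to the student so quickly.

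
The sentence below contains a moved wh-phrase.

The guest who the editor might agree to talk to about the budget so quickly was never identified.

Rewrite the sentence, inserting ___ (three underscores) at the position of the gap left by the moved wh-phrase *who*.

The filler 'who' is interpreted as the object of the preposition 'to'. The gap is right after 'to'.

The guest who the editor might agree to talk to ___ about the budget so quickly was never identified.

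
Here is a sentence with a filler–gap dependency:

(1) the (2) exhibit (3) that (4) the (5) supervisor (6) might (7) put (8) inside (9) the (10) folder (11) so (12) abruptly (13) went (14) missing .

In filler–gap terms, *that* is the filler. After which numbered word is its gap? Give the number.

'that' is the direct object of 'put'. Wh-movement fronts it, leaving a gap right after 'put':
The exhibit that the supervisor might put ___ inside the folder so abruptly went missing.
'put' is word 7.

7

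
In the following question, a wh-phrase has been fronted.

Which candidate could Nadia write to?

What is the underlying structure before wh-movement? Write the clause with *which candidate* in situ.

'which candidate' is the object of the preposition 'to'. Wh-movement fronts it, leaving a gap right after 'to':
Which candidate could Nadia write to ___?

Nadia could write to which candidate.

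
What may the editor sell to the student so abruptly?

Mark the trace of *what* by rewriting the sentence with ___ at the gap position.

Before movement: The editor may sell what to the student so abruptly.
'what' functions as the direct object of 'sell'. The gap is right after 'sell'.

What may the editor sell ___ to the student so abruptly?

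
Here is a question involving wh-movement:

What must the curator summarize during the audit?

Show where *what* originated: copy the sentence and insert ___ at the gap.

In situ: The curator must summarize what during the audit.
'what' is the direct object of 'summarize'. The gap is right after 'summarize'.

What must the curator summarize ___ during the audit?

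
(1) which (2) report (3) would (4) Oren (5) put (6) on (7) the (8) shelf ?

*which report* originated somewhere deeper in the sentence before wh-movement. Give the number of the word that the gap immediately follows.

Before movement: Oren would put which report on the shelf.
'which report' is the direct object of 'put'. Wh-movement fronts it, leaving a gap right after 'put':
Which report would Oren put ___ on the shelf?
'put' is word 5.

5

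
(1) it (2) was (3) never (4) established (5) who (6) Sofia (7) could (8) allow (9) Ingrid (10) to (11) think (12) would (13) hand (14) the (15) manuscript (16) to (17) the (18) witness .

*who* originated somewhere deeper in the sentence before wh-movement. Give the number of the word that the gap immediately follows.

11

Before movement: Sofia could allow Ingrid to think who would hand the manuscript to the witness.
'who' is the subject of the clause embedded under 'think'. Fronting leaves a gap immediately after 'think':
It was never established who Sofia could allow Ingrid to think ___ would hand the manuscript to the witness.
'think' is word 11.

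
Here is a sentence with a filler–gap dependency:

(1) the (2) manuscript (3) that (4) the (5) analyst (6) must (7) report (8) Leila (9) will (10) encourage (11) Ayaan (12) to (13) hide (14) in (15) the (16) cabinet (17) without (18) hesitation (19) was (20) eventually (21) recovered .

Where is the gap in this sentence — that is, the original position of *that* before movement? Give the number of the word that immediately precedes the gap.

'that' is the direct object of 'hide'. Fronting leaves a gap immediately after 'hide':
The manuscript that the analyst must report Leila will encourage Ayaan to hide ___ in the cabinet without hesitation was eventually recovered.
'hide' is word 13.

13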